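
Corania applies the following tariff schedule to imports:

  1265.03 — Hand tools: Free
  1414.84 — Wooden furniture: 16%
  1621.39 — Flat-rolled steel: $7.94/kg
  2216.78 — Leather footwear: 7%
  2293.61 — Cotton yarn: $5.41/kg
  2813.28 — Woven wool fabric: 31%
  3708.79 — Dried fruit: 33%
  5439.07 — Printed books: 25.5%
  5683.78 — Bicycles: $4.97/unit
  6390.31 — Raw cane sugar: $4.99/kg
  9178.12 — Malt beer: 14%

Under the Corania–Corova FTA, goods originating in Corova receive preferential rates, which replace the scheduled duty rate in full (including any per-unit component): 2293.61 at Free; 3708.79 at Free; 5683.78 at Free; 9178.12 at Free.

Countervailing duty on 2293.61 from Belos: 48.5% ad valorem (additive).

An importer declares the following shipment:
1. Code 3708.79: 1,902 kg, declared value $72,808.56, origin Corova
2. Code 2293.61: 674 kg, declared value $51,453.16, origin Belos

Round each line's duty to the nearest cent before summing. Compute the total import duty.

Line 1 (3708.79, Corova, 1,902 kg, $72,808.56):
Base rate for 3708.79 is 33%.
Origin Corova qualifies under the Corania–Corova agreement and 3708.79 is covered: preferential rate Free applies instead.
Duty = $72,808.56 × 0% = $0.00.
Line 2 (2293.61, Belos, 674 kg, $51,453.16):
Base rate for 2293.61 is $5.41/kg.
2293.61 has an FTA preferential rate, but origin Belos is not Corova; base rate stands.
Additional duty on 2293.61 from Belos: +48.5% ad valorem. Applied ad valorem rate = 48.5%.
Duty = $51,453.16 × 48.5% + 674 × $5.41 = $28,601.12.
Total = $0.00 + $28,601.12 = $28,601.12.

$28,601.12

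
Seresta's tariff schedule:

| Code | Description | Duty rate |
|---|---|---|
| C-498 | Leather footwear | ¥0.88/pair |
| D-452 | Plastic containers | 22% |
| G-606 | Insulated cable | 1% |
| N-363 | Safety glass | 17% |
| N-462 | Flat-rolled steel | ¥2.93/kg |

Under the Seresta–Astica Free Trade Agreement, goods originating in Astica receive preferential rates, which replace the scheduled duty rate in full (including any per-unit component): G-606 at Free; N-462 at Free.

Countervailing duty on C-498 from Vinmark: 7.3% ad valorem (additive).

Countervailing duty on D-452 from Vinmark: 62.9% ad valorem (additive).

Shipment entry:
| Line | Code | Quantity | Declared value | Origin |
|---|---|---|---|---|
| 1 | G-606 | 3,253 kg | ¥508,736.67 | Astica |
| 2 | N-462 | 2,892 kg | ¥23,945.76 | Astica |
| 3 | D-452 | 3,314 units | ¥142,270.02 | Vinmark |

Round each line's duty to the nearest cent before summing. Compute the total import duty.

Line 1 (G-606, Astica, 3,253 kg, ¥508,736.67):
Base rate for G-606 is 1%.
Origin Astica qualifies under the Seresta–Astica agreement and G-606 is covered: preferential rate Free applies instead.
Duty = ¥508,736.67 × 0% = ¥0.00.
Line 2 (N-462, Astica, 2,892 kg, ¥23,945.76):
Base rate for N-462 is ¥2.93/kg.
Origin Astica qualifies under the Seresta–Astica agreement and N-462 is covered: preferential rate Free applies instead.
Duty = ¥23,945.76 × 0% = ¥0.00.
Line 3 (D-452, Vinmark, 3,314 units, ¥142,270.02):
Base rate for D-452 is 22%.
Additional duty on D-452 from Vinmark: +62.9%. Applied ad valorem rate: 22% + 62.9% = 84.9%.
Duty = ¥142,270.02 × 84.9% = ¥120,787.25.
Total = ¥0.00 + ¥0.00 + ¥120,787.25 = ¥120,787.25.

¥120,787.25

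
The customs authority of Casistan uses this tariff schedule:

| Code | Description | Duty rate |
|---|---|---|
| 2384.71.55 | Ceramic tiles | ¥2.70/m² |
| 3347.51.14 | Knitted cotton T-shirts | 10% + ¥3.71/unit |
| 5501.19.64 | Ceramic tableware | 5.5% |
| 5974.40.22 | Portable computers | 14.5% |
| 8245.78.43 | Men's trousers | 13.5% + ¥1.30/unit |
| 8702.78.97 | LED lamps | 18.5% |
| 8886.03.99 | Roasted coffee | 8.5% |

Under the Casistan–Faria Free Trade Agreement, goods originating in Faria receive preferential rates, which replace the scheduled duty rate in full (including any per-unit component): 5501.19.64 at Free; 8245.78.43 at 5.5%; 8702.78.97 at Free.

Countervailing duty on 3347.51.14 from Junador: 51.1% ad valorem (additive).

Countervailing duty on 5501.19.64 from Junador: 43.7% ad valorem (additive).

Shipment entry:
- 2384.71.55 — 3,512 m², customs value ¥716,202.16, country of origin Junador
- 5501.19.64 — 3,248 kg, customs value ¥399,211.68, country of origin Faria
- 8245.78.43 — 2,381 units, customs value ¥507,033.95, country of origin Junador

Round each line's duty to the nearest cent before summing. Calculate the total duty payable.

Line 1 (2384.71.55, Junador, 3,512 m², ¥716,202.16):
Base rate for 2384.71.55 is ¥2.70/m².
Duty = 3,512 × ¥2.70 = ¥9,482.40.
Line 2 (5501.19.64, Faria, 3,248 kg, ¥399,211.68):
Base rate for 5501.19.64 is 5.5%.
Origin Faria qualifies under the Casistan–Faria agreement and 5501.19.64 is covered: preferential rate Free applies instead.
The additional-duty order on 5501.19.64 targets Junador, not Faria; it does not apply.
Duty = ¥399,211.68 × 0% = ¥0.00.
Line 3 (8245.78.43, Junador, 2,381 units, ¥507,033.95):
Base rate for 8245.78.43 is 13.5% + ¥1.30/unit.
8245.78.43 has an FTA preferential rate, but origin Junador is not Faria; base rate stands.
Duty = ¥507,033.95 × 13.5% + 2,381 × ¥1.30 = ¥71,544.88.
Total = ¥9,482.40 + ¥0.00 + ¥71,544.88 = ¥81,027.28.

¥81,027.28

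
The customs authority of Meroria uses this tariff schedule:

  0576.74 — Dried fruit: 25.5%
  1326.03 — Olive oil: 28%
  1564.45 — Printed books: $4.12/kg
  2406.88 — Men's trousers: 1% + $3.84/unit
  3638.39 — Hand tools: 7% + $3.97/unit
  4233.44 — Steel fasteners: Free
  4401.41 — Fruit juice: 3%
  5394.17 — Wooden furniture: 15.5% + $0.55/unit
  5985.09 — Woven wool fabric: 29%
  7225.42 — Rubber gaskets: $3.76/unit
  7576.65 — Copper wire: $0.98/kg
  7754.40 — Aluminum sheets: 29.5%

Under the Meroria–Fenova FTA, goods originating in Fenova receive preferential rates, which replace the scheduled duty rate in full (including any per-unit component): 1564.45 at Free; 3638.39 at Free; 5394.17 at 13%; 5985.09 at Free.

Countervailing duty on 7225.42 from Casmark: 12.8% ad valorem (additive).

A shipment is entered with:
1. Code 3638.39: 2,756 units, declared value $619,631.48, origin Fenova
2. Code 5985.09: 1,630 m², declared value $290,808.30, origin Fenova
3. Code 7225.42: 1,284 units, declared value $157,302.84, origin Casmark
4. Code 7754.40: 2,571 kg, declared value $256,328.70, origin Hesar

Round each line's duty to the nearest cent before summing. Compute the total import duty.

$100,579.57

Line 1 (3638.39, Fenova, 2,756 units, $619,631.48):
Base rate for 3638.39 is 7% + $3.97/unit.
Origin Fenova qualifies under the Meroria–Fenova agreement and 3638.39 is covered: preferential rate Free applies instead.
Duty = $619,631.48 × 0% = $0.00.
Line 2 (5985.09, Fenova, 1,630 m², $290,808.30):
Base rate for 5985.09 is 29%.
Origin Fenova qualifies under the Meroria–Fenova agreement and 5985.09 is covered: preferential rate Free applies instead.
Duty = $290,808.30 × 0% = $0.00.
Line 3 (7225.42, Casmark, 1,284 units, $157,302.84):
Base rate for 7225.42 is $3.76/unit.
Additional duty on 7225.42 from Casmark: +12.8% ad valorem. Applied ad valorem rate = 12.8%.
Duty = $157,302.84 × 12.8% + 1,284 × $3.76 = $24,962.60.
Line 4 (7754.40, Hesar, 2,571 kg, $256,328.70):
Base rate for 7754.40 is 29.5%.
Duty = $256,328.70 × 29.5% = $75,616.97.
Total = $0.00 + $0.00 + $24,962.60 + $75,616.97 = $100,579.57.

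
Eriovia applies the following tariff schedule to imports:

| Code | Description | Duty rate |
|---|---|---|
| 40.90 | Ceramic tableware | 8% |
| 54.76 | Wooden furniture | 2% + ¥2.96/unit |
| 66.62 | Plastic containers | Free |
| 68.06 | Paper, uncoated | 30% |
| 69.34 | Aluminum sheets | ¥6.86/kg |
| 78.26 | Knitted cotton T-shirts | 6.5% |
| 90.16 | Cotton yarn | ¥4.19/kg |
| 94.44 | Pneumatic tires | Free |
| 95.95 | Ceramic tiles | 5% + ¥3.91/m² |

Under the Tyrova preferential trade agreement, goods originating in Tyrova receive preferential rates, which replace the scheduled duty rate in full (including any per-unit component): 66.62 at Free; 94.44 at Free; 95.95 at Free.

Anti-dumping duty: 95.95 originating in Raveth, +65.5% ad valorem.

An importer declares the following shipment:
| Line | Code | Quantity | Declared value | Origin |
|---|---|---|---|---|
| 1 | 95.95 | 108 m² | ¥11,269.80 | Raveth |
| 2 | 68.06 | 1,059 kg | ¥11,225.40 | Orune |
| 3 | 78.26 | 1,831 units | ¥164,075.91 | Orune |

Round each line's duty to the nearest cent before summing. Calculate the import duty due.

Line 1 (95.95, Raveth, 108 m², ¥11,269.80):
Base rate for 95.95 is 5% + ¥3.91/m².
95.95 has an FTA preferential rate, but origin Raveth is not Tyrova; base rate stands.
Additional duty on 95.95 from Raveth: +65.5%. Applied ad valorem rate: 5% + 65.5% = 70.5%.
Duty = ¥11,269.80 × 70.5% + 108 × ¥3.91 = ¥8,367.49.
Line 2 (68.06, Orune, 1,059 kg, ¥11,225.40):
Base rate for 68.06 is 30%.
Duty = ¥11,225.40 × 30% = ¥3,367.62.
Line 3 (78.26, Orune, 1,831 units, ¥164,075.91):
Base rate for 78.26 is 6.5%.
Duty = ¥164,075.91 × 6.5% = ¥10,664.93.
Total = ¥8,367.49 + ¥3,367.62 + ¥10,664.93 = ¥22,400.04.

¥22,400.04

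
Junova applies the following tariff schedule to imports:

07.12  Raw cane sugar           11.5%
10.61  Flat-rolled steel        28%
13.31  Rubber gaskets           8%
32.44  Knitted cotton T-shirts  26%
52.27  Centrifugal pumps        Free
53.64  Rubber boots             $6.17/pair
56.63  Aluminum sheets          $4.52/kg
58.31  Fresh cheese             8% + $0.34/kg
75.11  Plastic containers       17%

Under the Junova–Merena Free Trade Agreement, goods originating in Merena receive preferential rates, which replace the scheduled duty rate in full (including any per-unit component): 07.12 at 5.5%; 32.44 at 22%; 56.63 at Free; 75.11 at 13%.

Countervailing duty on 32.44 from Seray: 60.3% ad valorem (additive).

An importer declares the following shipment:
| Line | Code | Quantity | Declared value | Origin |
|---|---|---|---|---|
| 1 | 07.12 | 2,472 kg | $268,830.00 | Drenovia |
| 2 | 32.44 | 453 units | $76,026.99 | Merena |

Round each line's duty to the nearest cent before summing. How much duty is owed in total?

$47,641.39

Line 1 (07.12, Drenovia, 2,472 kg, $268,830.00):
Base rate for 07.12 is 11.5%.
07.12 has an FTA preferential rate, but origin Drenovia is not Merena; base rate stands.
Duty = $268,830.00 × 11.5% = $30,915.45.
Line 2 (32.44, Merena, 453 units, $76,026.99):
Base rate for 32.44 is 26%.
Origin Merena qualifies under the Junova–Merena agreement and 32.44 is covered: preferential rate 22% applies instead.
The additional-duty order on 32.44 targets Seray, not Merena; it does not apply.
Duty = $76,026.99 × 22% = $16,725.94.
Total = $30,915.45 + $16,725.94 = $47,641.39.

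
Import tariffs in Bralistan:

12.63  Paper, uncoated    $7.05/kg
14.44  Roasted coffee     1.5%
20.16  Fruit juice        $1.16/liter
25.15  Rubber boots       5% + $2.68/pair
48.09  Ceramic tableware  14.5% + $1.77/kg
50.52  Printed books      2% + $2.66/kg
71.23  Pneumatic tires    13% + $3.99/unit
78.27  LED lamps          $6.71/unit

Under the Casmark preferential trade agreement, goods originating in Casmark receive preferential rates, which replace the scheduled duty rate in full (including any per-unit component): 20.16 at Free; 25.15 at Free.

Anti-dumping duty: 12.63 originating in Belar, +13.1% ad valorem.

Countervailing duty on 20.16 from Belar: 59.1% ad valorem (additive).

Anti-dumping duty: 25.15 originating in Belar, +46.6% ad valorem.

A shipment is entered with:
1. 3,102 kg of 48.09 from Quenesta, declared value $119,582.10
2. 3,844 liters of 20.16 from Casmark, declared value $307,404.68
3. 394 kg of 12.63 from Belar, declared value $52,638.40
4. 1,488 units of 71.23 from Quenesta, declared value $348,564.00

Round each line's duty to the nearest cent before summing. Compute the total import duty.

Line 1 (48.09, Quenesta, 3,102 kg, $119,582.10):
Base rate for 48.09 is 14.5% + $1.77/kg.
Duty = $119,582.10 × 14.5% + 3,102 × $1.77 = $22,829.94.
Line 2 (20.16, Casmark, 3,844 liters, $307,404.68):
Base rate for 20.16 is $1.16/liter.
Origin Casmark qualifies under the Bralistan–Casmark agreement and 20.16 is covered: preferential rate Free applies instead.
The additional-duty order on 20.16 targets Belar, not Casmark; it does not apply.
Duty = $307,404.68 × 0% = $0.00.
Line 3 (12.63, Belar, 394 kg, $52,638.40):
Base rate for 12.63 is $7.05/kg.
Additional duty on 12.63 from Belar: +13.1% ad valorem. Applied ad valorem rate = 13.1%.
Duty = $52,638.40 × 13.1% + 394 × $7.05 = $9,673.33.
Line 4 (71.23, Quenesta, 1,488 units, $348,564.00):
Base rate for 71.23 is 13% + $3.99/unit.
Duty = $348,564.00 × 13% + 1,488 × $3.99 = $51,250.44.
Total = $22,829.94 + $0.00 + $9,673.33 + $51,250.44 = $83,753.71.

$83,753.71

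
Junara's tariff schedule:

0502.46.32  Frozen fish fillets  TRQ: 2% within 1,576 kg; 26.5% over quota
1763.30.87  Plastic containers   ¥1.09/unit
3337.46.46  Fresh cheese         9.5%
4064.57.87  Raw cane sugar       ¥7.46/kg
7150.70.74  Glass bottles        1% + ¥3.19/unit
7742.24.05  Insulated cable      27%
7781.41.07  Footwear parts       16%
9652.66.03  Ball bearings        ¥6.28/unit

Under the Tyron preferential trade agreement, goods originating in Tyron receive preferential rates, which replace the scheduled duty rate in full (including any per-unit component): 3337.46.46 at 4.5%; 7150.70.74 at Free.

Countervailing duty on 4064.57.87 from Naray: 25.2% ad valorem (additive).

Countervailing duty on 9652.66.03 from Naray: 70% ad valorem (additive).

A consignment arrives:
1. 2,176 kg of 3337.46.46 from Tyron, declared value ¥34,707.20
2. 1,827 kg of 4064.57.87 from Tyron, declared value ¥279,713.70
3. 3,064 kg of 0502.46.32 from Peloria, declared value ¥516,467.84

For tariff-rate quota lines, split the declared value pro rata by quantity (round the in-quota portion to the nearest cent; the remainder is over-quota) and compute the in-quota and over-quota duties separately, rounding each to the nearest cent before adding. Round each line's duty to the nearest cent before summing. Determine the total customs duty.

¥86,970.83

Line 1 (3337.46.46, Tyron, 2,176 kg, ¥34,707.20):
Base rate for 3337.46.46 is 9.5%.
Origin Tyron qualifies under the Junara–Tyron agreement and 3337.46.46 is covered: preferential rate 4.5% applies instead.
Duty = ¥34,707.20 × 4.5% = ¥1,561.82.
Line 2 (4064.57.87, Tyron, 1,827 kg, ¥279,713.70):
Base rate for 4064.57.87 is ¥7.46/kg.
Origin Tyron is the FTA partner but 4064.57.87 is not on the preference list; base rate stands.
The additional-duty order on 4064.57.87 targets Naray, not Tyron; it does not apply.
Duty = 1,827 × ¥7.46 = ¥13,629.42.
Line 3 (0502.46.32, Peloria, 3,064 kg, ¥516,467.84):
Code 0502.46.32 is under a tariff-rate quota (threshold 1,576 kg). In-quota: 1,576 kg at 2%; over-quota: 1,488 kg at 26.5%.
Pro-rata value split: in-quota = ¥516,467.84 × 1,576/3,064 = ¥265,650.56; over-quota = ¥516,467.84 − ¥265,650.56 = ¥250,817.28.
In-quota duty = ¥265,650.56 × 2% = ¥5,313.01. Over-quota duty = ¥250,817.28 × 26.5% = ¥66,466.58.
Line duty = ¥5,313.01 + ¥66,466.58 = ¥71,779.59.
Total = ¥1,561.82 + ¥13,629.42 + ¥71,779.59 = ¥86,970.83.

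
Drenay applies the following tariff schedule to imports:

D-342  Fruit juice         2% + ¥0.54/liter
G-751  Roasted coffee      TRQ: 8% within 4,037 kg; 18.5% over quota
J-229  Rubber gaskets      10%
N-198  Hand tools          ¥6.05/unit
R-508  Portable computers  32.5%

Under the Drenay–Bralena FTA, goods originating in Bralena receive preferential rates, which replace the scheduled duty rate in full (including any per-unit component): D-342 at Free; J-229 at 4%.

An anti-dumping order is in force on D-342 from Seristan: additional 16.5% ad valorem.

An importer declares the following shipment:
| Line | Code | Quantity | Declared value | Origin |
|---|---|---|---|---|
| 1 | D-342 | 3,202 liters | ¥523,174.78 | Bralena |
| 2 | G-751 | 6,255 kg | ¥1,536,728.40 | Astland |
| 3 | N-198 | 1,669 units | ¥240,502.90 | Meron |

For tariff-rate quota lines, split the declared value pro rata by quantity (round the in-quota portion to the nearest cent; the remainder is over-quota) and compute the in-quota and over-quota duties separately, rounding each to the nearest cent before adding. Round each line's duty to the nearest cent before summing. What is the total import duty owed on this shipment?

¥190,252.13

Line 1 (D-342, Bralena, 3,202 liters, ¥523,174.78):
Base rate for D-342 is 2% + ¥0.54/liter.
Origin Bralena qualifies under the Drenay–Bralena agreement and D-342 is covered: preferential rate Free applies instead.
The additional-duty order on D-342 targets Seristan, not Bralena; it does not apply.
Duty = ¥523,174.78 × 0% = ¥0.00.
Line 2 (G-751, Astland, 6,255 kg, ¥1,536,728.40):
Code G-751 is under a tariff-rate quota (threshold 4,037 kg). In-quota: 4,037 kg at 8%; over-quota: 2,218 kg at 18.5%.
Pro-rata value split: in-quota = ¥1,536,728.40 × 4,037/6,255 = ¥991,810.16; over-quota = ¥1,536,728.40 − ¥991,810.16 = ¥544,918.24.
In-quota duty = ¥991,810.16 × 8% = ¥79,344.81. Over-quota duty = ¥544,918.24 × 18.5% = ¥100,809.87.
Line duty = ¥79,344.81 + ¥100,809.87 = ¥180,154.68.
Line 3 (N-198, Meron, 1,669 units, ¥240,502.90):
Base rate for N-198 is ¥6.05/unit.
Duty = 1,669 × ¥6.05 = ¥10,097.45.
Total = ¥0.00 + ¥180,154.68 + ¥10,097.45 = ¥190,252.13.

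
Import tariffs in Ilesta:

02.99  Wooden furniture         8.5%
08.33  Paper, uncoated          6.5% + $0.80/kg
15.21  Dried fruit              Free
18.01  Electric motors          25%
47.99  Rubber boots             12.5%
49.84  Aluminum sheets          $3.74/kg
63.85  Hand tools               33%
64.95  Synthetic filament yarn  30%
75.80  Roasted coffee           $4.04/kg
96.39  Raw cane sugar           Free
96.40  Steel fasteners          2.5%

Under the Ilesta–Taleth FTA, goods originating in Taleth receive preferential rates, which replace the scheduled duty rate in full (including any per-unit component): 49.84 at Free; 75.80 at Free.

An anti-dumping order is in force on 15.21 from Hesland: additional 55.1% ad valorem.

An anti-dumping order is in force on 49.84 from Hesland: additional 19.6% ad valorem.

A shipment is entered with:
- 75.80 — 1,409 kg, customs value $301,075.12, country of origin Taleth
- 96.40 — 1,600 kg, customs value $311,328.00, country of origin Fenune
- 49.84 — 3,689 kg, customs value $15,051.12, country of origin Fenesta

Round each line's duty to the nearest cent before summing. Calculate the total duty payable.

$21,580.06

Line 1 (75.80, Taleth, 1,409 kg, $301,075.12):
Base rate for 75.80 is $4.04/kg.
Origin Taleth qualifies under the Ilesta–Taleth agreement and 75.80 is covered: preferential rate Free applies instead.
Duty = $301,075.12 × 0% = $0.00.
Line 2 (96.40, Fenune, 1,600 kg, $311,328.00):
Base rate for 96.40 is 2.5%.
Duty = $311,328.00 × 2.5% = $7,783.20.
Line 3 (49.84, Fenesta, 3,689 kg, $15,051.12):
Base rate for 49.84 is $3.74/kg.
49.84 has an FTA preferential rate, but origin Fenesta is not Taleth; base rate stands.
The additional-duty order on 49.84 targets Hesland, not Fenesta; it does not apply.
Duty = 3,689 × $3.74 = $13,796.86.
Total = $0.00 + $7,783.20 + $13,796.86 = $21,580.06.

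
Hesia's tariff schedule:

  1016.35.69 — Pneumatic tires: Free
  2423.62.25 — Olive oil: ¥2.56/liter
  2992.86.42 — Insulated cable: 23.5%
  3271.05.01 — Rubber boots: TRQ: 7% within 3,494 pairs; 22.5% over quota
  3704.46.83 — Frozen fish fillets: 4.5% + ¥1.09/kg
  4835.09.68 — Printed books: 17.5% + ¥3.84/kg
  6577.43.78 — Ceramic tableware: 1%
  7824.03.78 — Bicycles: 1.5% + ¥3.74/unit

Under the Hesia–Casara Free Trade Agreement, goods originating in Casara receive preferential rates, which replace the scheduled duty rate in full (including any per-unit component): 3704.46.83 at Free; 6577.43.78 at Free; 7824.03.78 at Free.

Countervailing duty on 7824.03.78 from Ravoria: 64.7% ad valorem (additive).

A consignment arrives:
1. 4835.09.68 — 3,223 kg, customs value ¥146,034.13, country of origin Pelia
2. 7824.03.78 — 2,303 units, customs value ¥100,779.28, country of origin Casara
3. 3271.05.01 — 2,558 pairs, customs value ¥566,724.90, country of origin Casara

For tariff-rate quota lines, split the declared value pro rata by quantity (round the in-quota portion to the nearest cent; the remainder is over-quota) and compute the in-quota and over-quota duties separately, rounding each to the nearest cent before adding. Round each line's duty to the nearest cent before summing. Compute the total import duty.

¥77,603.03

Line 1 (4835.09.68, Pelia, 3,223 kg, ¥146,034.13):
Base rate for 4835.09.68 is 17.5% + ¥3.84/kg.
Duty = ¥146,034.13 × 17.5% + 3,223 × ¥3.84 = ¥37,932.29.
Line 2 (7824.03.78, Casara, 2,303 units, ¥100,779.28):
Base rate for 7824.03.78 is 1.5% + ¥3.74/unit.
Origin Casara qualifies under the Hesia–Casara agreement and 7824.03.78 is covered: preferential rate Free applies instead.
The additional-duty order on 7824.03.78 targets Ravoria, not Casara; it does not apply.
Duty = ¥100,779.28 × 0% = ¥0.00.
Line 3 (3271.05.01, Casara, 2,558 pairs, ¥566,724.90):
Code 3271.05.01 is under a tariff-rate quota (threshold 3,494 pairs). Quantity 2,558 pairs is within the quota, so the in-quota rate 7% applies to the full value.
Duty = ¥566,724.90 × 7% = ¥39,670.74.
Total = ¥37,932.29 + ¥0.00 + ¥39,670.74 = ¥77,603.03.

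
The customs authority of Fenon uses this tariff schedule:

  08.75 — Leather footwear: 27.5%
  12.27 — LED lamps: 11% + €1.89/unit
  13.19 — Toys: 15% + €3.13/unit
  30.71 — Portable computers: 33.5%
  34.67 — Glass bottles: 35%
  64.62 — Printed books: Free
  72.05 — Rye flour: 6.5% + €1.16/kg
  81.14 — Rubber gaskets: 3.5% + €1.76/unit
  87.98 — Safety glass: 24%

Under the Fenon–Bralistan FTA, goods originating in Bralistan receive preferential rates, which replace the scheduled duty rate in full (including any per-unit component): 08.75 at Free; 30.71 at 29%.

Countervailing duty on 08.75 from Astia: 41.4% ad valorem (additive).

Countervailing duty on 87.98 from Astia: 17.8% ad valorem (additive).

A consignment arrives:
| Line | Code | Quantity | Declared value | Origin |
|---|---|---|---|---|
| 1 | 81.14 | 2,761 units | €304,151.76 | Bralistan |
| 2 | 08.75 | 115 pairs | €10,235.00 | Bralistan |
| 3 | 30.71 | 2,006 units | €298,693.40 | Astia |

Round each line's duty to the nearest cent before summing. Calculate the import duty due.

€115,566.96

Line 1 (81.14, Bralistan, 2,761 units, €304,151.76):
Base rate for 81.14 is 3.5% + €1.76/unit.
Origin Bralistan is the FTA partner but 81.14 is not on the preference list; base rate stands.
Duty = €304,151.76 × 3.5% + 2,761 × €1.76 = €15,504.67.
Line 2 (08.75, Bralistan, 115 pairs, €10,235.00):
Base rate for 08.75 is 27.5%.
Origin Bralistan qualifies under the Fenon–Bralistan agreement and 08.75 is covered: preferential rate Free applies instead.
The additional-duty order on 08.75 targets Astia, not Bralistan; it does not apply.
Duty = €10,235.00 × 0% = €0.00.
Line 3 (30.71, Astia, 2,006 units, €298,693.40):
Base rate for 30.71 is 33.5%.
30.71 has an FTA preferential rate, but origin Astia is not Bralistan; base rate stands.
Duty = €298,693.40 × 33.5% = €100,062.29.
Total = €15,504.67 + €0.00 + €100,062.29 = €115,566.96.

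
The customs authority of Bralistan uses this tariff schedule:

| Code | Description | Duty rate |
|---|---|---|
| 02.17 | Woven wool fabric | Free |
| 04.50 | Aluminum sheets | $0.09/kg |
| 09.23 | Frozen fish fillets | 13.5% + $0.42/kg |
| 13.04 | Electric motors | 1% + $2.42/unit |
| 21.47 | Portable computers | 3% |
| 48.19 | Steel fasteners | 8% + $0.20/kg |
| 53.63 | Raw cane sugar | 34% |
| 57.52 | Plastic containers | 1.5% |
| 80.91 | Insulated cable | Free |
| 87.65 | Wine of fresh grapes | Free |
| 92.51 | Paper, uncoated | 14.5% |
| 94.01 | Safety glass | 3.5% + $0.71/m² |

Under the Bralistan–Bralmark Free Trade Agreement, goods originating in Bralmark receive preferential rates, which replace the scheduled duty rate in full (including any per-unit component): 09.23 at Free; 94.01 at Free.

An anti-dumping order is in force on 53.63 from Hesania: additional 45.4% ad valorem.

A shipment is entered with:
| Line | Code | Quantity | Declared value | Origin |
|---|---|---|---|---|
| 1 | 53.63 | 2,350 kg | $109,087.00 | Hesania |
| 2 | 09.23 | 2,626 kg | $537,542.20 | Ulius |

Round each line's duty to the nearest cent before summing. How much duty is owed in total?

$160,286.20

Line 1 (53.63, Hesania, 2,350 kg, $109,087.00):
Base rate for 53.63 is 34%.
Additional duty on 53.63 from Hesania: +45.4%. Applied ad valorem rate: 34% + 45.4% = 79.4%.
Duty = $109,087.00 × 79.4% = $86,615.08.
Line 2 (09.23, Ulius, 2,626 kg, $537,542.20):
Base rate for 09.23 is 13.5% + $0.42/kg.
09.23 has an FTA preferential rate, but origin Ulius is not Bralmark; base rate stands.
Duty = $537,542.20 × 13.5% + 2,626 × $0.42 = $73,671.12.
Total = $86,615.08 + $73,671.12 = $160,286.20.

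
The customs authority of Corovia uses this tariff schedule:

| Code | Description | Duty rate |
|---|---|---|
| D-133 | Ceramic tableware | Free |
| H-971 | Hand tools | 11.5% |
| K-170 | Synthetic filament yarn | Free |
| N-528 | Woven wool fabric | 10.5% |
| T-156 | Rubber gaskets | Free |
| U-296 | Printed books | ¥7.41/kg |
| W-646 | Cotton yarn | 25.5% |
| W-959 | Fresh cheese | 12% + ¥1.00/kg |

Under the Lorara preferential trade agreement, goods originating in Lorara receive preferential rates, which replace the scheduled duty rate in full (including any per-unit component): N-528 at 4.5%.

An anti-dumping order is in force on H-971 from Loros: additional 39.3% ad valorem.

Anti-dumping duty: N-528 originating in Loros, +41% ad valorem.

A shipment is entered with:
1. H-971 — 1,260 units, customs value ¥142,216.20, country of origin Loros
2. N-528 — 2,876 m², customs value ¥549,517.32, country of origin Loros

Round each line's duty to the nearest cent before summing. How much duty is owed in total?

Line 1 (H-971, Loros, 1,260 units, ¥142,216.20):
Base rate for H-971 is 11.5%.
Additional duty on H-971 from Loros: +39.3%. Applied ad valorem rate: 11.5% + 39.3% = 50.8%.
Duty = ¥142,216.20 × 50.8% = ¥72,245.83.
Line 2 (N-528, Loros, 2,876 m², ¥549,517.32):
Base rate for N-528 is 10.5%.
N-528 has an FTA preferential rate, but origin Loros is not Lorara; base rate stands.
Additional duty on N-528 from Loros: +41%. Applied ad valorem rate: 10.5% + 41% = 51.5%.
Duty = ¥549,517.32 × 51.5% = ¥283,001.42.
Total = ¥72,245.83 + ¥283,001.42 = ¥355,247.25.

¥355,247.25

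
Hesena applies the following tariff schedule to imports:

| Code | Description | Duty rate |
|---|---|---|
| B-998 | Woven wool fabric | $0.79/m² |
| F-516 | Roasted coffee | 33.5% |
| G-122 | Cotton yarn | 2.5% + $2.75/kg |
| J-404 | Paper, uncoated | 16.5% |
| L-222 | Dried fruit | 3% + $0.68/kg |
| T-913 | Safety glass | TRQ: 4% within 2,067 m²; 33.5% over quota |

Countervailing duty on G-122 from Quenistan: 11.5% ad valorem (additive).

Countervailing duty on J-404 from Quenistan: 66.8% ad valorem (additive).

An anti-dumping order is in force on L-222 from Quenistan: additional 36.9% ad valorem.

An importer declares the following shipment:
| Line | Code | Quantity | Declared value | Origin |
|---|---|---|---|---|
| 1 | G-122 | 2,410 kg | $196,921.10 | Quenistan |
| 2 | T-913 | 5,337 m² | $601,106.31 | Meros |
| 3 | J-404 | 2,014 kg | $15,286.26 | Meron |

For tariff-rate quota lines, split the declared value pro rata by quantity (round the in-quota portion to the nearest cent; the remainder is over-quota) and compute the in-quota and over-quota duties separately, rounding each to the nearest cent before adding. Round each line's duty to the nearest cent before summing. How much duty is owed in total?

$169,411.46

Line 1 (G-122, Quenistan, 2,410 kg, $196,921.10):
Base rate for G-122 is 2.5% + $2.75/kg.
Additional duty on G-122 from Quenistan: +11.5%. Applied ad valorem rate: 2.5% + 11.5% = 14%.
Duty = $196,921.10 × 14% + 2,410 × $2.75 = $34,196.45.
Line 2 (T-913, Meros, 5,337 m², $601,106.31):
Code T-913 is under a tariff-rate quota (threshold 2,067 m²). In-quota: 2,067 m² at 4%; over-quota: 3,270 m² at 33.5%.
Pro-rata value split: in-quota = $601,106.31 × 2,067/5,337 = $232,806.21; over-quota = $601,106.31 − $232,806.21 = $368,300.10.
In-quota duty = $232,806.21 × 4% = $9,312.25. Over-quota duty = $368,300.10 × 33.5% = $123,380.53.
Line duty = $9,312.25 + $123,380.53 = $132,692.78.
Line 3 (J-404, Meron, 2,014 kg, $15,286.26):
Base rate for J-404 is 16.5%.
The additional-duty order on J-404 targets Quenistan, not Meron; it does not apply.
Duty = $15,286.26 × 16.5% = $2,522.23.
Total = $34,196.45 + $132,692.78 + $2,522.23 = $169,411.46.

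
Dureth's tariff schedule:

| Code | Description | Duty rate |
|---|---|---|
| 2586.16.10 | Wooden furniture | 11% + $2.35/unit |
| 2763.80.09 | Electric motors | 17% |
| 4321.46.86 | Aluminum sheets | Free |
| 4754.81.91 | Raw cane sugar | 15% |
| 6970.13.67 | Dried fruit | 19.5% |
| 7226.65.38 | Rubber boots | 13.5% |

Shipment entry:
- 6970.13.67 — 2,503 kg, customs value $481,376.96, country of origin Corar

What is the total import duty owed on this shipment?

Line 1 (6970.13.67, Corar, 2,503 kg, $481,376.96):
Base rate for 6970.13.67 is 19.5%.
Duty = $481,376.96 × 19.5% = $93,868.51.

$93,868.51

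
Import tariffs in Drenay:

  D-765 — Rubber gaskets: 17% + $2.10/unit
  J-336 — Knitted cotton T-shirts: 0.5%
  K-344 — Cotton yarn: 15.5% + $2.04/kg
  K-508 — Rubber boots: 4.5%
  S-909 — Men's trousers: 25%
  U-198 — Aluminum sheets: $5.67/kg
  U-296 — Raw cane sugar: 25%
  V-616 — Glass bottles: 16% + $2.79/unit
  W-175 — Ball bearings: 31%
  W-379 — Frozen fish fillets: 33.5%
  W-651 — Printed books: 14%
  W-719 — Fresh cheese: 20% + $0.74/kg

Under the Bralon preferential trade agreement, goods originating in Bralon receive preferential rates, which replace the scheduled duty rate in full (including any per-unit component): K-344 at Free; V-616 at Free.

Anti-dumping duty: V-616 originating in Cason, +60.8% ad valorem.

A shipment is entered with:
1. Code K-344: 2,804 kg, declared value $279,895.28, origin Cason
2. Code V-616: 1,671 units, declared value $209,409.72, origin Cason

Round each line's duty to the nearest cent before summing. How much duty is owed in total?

$214,592.68

Line 1 (K-344, Cason, 2,804 kg, $279,895.28):
Base rate for K-344 is 15.5% + $2.04/kg.
K-344 has an FTA preferential rate, but origin Cason is not Bralon; base rate stands.
Duty = $279,895.28 × 15.5% + 2,804 × $2.04 = $49,103.93.
Line 2 (V-616, Cason, 1,671 units, $209,409.72):
Base rate for V-616 is 16% + $2.79/unit.
V-616 has an FTA preferential rate, but origin Cason is not Bralon; base rate stands.
Additional duty on V-616 from Cason: +60.8%. Applied ad valorem rate: 16% + 60.8% = 76.8%.
Duty = $209,409.72 × 76.8% + 1,671 × $2.79 = $165,488.75.
Total = $49,103.93 + $165,488.75 = $214,592.68.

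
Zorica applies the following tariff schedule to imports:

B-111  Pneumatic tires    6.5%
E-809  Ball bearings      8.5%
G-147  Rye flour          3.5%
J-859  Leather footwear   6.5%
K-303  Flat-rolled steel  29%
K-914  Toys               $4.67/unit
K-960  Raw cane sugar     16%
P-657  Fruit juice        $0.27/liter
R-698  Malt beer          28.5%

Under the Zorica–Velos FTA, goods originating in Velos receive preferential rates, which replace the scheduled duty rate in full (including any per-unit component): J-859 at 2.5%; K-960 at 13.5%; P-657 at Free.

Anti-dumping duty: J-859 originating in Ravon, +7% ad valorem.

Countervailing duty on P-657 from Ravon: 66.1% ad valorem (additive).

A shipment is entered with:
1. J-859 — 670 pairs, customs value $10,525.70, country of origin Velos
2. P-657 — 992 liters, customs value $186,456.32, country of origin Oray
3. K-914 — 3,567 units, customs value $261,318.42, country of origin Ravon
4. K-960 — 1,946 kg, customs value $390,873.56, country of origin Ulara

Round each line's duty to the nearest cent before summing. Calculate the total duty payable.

Line 1 (J-859, Velos, 670 pairs, $10,525.70):
Base rate for J-859 is 6.5%.
Origin Velos qualifies under the Zorica–Velos agreement and J-859 is covered: preferential rate 2.5% applies instead.
The additional-duty order on J-859 targets Ravon, not Velos; it does not apply.
Duty = $10,525.70 × 2.5% = $263.14.
Line 2 (P-657, Oray, 992 liters, $186,456.32):
Base rate for P-657 is $0.27/liter.
P-657 has an FTA preferential rate, but origin Oray is not Velos; base rate stands.
The additional-duty order on P-657 targets Ravon, not Oray; it does not apply.
Duty = 992 × $0.27 = $267.84.
Line 3 (K-914, Ravon, 3,567 units, $261,318.42):
Base rate for K-914 is $4.67/unit.
Duty = 3,567 × $4.67 = $16,657.89.
Line 4 (K-960, Ulara, 1,946 kg, $390,873.56):
Base rate for K-960 is 16%.
K-960 has an FTA preferential rate, but origin Ulara is not Velos; base rate stands.
Duty = $390,873.56 × 16% = $62,539.77.
Total = $263.14 + $267.84 + $16,657.89 + $62,539.77 = $79,728.64.

$79,728.64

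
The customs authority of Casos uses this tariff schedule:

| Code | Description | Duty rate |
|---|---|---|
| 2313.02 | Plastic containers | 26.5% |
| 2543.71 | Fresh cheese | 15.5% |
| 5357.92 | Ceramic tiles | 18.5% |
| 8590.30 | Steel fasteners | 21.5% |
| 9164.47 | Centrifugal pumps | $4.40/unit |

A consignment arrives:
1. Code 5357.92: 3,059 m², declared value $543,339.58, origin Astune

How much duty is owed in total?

Line 1 (5357.92, Astune, 3,059 m², $543,339.58):
Base rate for 5357.92 is 18.5%.
Duty = $543,339.58 × 18.5% = $100,517.82.

$100,517.82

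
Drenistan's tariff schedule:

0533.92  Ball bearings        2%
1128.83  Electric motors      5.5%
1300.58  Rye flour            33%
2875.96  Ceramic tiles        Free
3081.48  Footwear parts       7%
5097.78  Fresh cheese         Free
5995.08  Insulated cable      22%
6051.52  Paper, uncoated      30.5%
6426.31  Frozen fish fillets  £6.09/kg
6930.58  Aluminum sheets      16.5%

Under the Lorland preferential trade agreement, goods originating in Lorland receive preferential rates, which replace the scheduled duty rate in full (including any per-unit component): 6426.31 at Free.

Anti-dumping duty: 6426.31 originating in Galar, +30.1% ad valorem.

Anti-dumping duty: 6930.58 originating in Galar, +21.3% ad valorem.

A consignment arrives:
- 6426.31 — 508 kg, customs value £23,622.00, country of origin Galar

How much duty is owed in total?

Line 1 (6426.31, Galar, 508 kg, £23,622.00):
Base rate for 6426.31 is £6.09/kg.
6426.31 has an FTA preferential rate, but origin Galar is not Lorland; base rate stands.
Additional duty on 6426.31 from Galar: +30.1% ad valorem. Applied ad valorem rate = 30.1%.
Duty = £23,622.00 × 30.1% + 508 × £6.09 = £10,203.94.

£10,203.94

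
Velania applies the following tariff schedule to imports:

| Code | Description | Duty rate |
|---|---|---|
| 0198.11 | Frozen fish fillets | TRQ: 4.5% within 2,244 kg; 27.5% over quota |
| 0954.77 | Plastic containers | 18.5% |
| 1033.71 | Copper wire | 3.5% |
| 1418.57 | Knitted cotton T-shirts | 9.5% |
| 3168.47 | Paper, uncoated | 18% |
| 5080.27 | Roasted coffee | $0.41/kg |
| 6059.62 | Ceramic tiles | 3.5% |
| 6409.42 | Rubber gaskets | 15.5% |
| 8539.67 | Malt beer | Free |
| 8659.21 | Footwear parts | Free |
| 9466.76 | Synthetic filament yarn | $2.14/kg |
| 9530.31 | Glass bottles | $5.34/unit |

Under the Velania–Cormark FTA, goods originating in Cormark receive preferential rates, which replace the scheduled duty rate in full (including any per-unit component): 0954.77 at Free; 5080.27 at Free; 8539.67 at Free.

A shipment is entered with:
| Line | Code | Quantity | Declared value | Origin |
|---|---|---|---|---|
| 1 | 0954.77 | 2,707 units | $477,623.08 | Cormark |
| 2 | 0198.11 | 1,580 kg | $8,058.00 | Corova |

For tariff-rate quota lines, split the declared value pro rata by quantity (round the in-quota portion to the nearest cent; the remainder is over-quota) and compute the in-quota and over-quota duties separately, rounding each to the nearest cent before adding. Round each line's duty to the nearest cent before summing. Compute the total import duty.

Line 1 (0954.77, Cormark, 2,707 units, $477,623.08):
Base rate for 0954.77 is 18.5%.
Origin Cormark qualifies under the Velania–Cormark agreement and 0954.77 is covered: preferential rate Free applies instead.
Duty = $477,623.08 × 0% = $0.00.
Line 2 (0198.11, Corova, 1,580 kg, $8,058.00):
Code 0198.11 is under a tariff-rate quota (threshold 2,244 kg). Quantity 1,580 kg is within the quota, so the in-quota rate 4.5% applies to the full value.
Duty = $8,058.00 × 4.5% = $362.61.
Total = $0.00 + $362.61 = $362.61.

$362.61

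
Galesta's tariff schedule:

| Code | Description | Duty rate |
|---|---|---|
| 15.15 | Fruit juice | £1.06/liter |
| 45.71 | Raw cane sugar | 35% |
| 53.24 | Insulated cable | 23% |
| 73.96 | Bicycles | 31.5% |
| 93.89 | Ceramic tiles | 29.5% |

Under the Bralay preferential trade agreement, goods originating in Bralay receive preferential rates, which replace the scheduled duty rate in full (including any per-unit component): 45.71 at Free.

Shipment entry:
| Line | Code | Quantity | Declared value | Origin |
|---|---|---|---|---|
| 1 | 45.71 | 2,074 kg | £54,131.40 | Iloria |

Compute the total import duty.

£18,945.99

Line 1 (45.71, Iloria, 2,074 kg, £54,131.40):
Base rate for 45.71 is 35%.
45.71 has an FTA preferential rate, but origin Iloria is not Bralay; base rate stands.
Duty = £54,131.40 × 35% = £18,945.99.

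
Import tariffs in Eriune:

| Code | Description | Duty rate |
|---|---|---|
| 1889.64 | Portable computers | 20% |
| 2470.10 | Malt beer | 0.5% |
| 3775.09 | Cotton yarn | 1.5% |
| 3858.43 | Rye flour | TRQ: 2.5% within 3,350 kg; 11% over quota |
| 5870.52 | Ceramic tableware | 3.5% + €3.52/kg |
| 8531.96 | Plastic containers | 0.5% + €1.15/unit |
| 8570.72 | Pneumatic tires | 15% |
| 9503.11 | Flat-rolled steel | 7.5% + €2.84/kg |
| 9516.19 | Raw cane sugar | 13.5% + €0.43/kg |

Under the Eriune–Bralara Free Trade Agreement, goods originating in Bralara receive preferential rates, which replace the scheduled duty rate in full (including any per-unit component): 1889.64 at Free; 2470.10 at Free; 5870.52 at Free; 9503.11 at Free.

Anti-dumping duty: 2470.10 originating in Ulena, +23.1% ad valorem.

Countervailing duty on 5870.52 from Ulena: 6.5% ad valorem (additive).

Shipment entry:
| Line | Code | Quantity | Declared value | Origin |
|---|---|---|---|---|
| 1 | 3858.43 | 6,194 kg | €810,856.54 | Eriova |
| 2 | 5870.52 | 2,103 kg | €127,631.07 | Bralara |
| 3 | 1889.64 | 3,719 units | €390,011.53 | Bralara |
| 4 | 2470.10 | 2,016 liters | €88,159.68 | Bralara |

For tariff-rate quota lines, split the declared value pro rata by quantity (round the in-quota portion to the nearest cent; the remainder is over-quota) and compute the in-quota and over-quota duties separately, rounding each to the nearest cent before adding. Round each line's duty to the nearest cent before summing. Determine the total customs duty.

Line 1 (3858.43, Eriova, 6,194 kg, €810,856.54):
Code 3858.43 is under a tariff-rate quota (threshold 3,350 kg). In-quota: 3,350 kg at 2.5%; over-quota: 2,844 kg at 11%.
Pro-rata value split: in-quota = €810,856.54 × 3,350/6,194 = €438,548.50; over-quota = €810,856.54 − €438,548.50 = €372,308.04.
In-quota duty = €438,548.50 × 2.5% = €10,963.71. Over-quota duty = €372,308.04 × 11% = €40,953.88.
Line duty = €10,963.71 + €40,953.88 = €51,917.59.
Line 2 (5870.52, Bralara, 2,103 kg, €127,631.07):
Base rate for 5870.52 is 3.5% + €3.52/kg.
Origin Bralara qualifies under the Eriune–Bralara agreement and 5870.52 is covered: preferential rate Free applies instead.
The additional-duty order on 5870.52 targets Ulena, not Bralara; it does not apply.
Duty = €127,631.07 × 0% = €0.00.
Line 3 (1889.64, Bralara, 3,719 units, €390,011.53):
Base rate for 1889.64 is 20%.
Origin Bralara qualifies under the Eriune–Bralara agreement and 1889.64 is covered: preferential rate Free applies instead.
Duty = €390,011.53 × 0% = €0.00.
Line 4 (2470.10, Bralara, 2,016 liters, €88,159.68):
Base rate for 2470.10 is 0.5%.
Origin Bralara qualifies under the Eriune–Bralara agreement and 2470.10 is covered: preferential rate Free applies instead.
The additional-duty order on 2470.10 targets Ulena, not Bralara; it does not apply.
Duty = €88,159.68 × 0% = €0.00.
Total = €51,917.59 + €0.00 + €0.00 + €0.00 = €51,917.59.

€51,917.59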